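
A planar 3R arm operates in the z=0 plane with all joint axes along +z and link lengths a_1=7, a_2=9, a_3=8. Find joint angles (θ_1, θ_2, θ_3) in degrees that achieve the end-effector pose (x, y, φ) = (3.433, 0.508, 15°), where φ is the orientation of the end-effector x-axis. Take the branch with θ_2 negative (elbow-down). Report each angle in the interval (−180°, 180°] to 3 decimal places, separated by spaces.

-59.999 -149.998 -135.003

wrist centre = target − a_3·(cos φ, sin φ) = (-4.2944, -1.5626)
cos θ_2 = (20.8835−7²−9²)/(2·7·9) = -0.8660; θ_2 = -149.9975° (elbow-down)
β = atan2(-1.5626,-4.2944) = -160.0057°; ψ = atan2(-4.5003,-0.7940) = -100.0062°
θ_1 = β − ψ = -59.9995°
θ_3 = φ − θ_1 − θ_2 = -135.0030° (wrapped to (-180°,180°])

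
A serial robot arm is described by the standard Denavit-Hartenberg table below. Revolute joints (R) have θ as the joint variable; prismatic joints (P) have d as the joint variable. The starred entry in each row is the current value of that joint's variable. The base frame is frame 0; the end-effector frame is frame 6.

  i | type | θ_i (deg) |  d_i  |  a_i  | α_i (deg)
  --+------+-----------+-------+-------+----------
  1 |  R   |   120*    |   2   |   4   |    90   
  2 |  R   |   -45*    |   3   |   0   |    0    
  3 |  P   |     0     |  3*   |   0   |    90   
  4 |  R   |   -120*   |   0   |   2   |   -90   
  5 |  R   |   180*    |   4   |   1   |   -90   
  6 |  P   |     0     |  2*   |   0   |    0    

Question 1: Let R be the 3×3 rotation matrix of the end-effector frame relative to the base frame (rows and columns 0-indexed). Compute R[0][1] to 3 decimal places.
End-effector y-axis (col 1 of R) = (0.7392,-0.2803,0.6124)
R[0][1] = 0.7392

0.739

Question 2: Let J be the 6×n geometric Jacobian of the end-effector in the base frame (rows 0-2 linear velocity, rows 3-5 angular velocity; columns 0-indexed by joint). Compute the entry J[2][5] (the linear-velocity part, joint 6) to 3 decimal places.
-0.707

prismatic axis z_5 = (0.3536,-0.6124,-0.7071)
J_v[:, 5] = z_5; J_ω[:, 5] = (0,0,0)
entry J[2][5] = -0.7071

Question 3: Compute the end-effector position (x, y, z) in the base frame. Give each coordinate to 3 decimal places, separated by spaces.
0.373 5.621 -1.510

after link 1: o_1 = (-2.0000, 3.4641, 2.0000)
after link 2: o_2 = (0.5981, 4.9641, 2.0000)
after link 3: o_3 = (3.1962, 6.4641, 2.0000)
after link 4: o_4 = (2.0497, 4.9857, 2.7071)
after link 5: o_5 = (-0.3339, 6.8462, -0.0959)
after link 6: o_6 = (0.3732, 5.6215, -1.5101)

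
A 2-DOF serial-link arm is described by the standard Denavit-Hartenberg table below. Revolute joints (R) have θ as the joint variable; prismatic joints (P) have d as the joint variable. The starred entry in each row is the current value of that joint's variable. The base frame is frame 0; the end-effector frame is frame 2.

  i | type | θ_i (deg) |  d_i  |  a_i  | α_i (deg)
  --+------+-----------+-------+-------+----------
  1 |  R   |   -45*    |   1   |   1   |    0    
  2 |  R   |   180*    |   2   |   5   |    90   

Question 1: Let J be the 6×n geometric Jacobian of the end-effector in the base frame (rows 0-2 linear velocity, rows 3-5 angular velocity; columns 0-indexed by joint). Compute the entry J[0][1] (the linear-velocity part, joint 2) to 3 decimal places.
-3.536

axis z_1 = (0.0000,0.0000,1.0000); lever o_n−o_1 = (-3.5355,3.5355,2.0000)
cross product → J_v[:, 1] = (-3.5355,-3.5355,0.0000)
J_ω[:, 1] = z_1
entry J[0][1] = -3.5355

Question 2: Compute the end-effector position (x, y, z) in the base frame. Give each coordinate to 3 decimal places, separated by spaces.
-2.828 2.828 3.000

after link 1: o_1 = (0.7071, -0.7071, 1.0000)
after link 2: o_2 = (-2.8284, 2.8284, 3.0000)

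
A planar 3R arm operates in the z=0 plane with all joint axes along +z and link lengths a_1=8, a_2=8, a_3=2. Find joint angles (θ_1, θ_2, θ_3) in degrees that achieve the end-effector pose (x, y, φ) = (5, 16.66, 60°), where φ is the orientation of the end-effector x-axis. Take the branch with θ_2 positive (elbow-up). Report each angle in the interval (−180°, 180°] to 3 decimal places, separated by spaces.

wrist centre = target − a_3·(cos φ, sin φ) = (4.0000, 14.9279)
cos θ_2 = (238.8437−8²−8²)/(2·8·8) = 0.8660; θ_2 = 30.0068° (elbow-up)
β = atan2(14.9279,4.0000) = 74.9998°; ψ = atan2(4.0008,14.9277) = 15.0034°
θ_1 = β − ψ = 59.9964°
θ_3 = φ − θ_1 − θ_2 = -30.0032° (wrapped to (-180°,180°])

59.996 30.007 -30.003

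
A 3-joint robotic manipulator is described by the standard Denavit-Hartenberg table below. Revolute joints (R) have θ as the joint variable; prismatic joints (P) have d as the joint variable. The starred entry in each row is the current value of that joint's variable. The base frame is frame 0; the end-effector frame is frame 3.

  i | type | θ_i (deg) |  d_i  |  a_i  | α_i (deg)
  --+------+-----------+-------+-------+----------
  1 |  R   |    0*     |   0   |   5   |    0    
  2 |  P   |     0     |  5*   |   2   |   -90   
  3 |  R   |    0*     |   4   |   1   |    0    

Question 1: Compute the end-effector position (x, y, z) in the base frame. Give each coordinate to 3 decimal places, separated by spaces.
after link 1: o_1 = (5.0000, 0.0000, 0.0000)
after link 2: o_2 = (7.0000, 0.0000, 5.0000)
after link 3: o_3 = (8.0000, 4.0000, 5.0000)

8.000 4.000 5.000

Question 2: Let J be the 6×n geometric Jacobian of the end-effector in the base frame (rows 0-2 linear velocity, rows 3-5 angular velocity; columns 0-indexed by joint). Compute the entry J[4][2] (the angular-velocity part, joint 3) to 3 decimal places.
axis z_2 = (0.0000,1.0000,0.0000); lever o_n−o_2 = (1.0000,4.0000,0.0000)
cross product → J_v[:, 2] = (-0.0000,0.0000,-1.0000)
J_ω[:, 2] = z_2
entry J[4][2] = 1.0000

1.000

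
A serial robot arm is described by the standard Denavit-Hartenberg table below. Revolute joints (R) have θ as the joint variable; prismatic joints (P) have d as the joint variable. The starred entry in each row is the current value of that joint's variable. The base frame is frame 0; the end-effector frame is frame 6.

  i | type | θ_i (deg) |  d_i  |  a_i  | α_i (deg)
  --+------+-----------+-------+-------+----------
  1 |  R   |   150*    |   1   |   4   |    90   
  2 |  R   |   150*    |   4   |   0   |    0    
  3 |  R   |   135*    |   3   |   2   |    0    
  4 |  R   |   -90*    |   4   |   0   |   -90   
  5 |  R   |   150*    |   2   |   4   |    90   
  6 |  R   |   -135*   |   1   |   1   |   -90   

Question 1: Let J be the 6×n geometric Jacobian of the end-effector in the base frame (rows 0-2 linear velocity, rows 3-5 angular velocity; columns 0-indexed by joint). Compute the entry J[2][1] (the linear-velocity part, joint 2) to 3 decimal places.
axis z_1 = (0.5000,0.8660,0.0000); lever o_n−o_1 = (1.5384,8.9123,-2.5720)
cross product → J_v[:, 1] = (-2.2274,1.2860,3.1239)
J_ω[:, 1] = z_1
entry J[2][1] = 3.1239

3.124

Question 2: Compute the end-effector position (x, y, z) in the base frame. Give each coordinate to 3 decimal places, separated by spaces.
-1.926 10.912 -1.572

after link 1: o_1 = (-3.4641, 2.0000, 1.0000)
after link 2: o_2 = (-1.4641, 5.4641, 1.0000)
after link 3: o_3 = (-0.4124, 8.3210, -0.9319)
after link 4: o_4 = (1.5876, 11.7851, -0.9319)
after link 5: o_5 = (-2.7585, 11.9849, -1.9671)
after link 6: o_6 = (-1.9257, 10.9123, -1.5720)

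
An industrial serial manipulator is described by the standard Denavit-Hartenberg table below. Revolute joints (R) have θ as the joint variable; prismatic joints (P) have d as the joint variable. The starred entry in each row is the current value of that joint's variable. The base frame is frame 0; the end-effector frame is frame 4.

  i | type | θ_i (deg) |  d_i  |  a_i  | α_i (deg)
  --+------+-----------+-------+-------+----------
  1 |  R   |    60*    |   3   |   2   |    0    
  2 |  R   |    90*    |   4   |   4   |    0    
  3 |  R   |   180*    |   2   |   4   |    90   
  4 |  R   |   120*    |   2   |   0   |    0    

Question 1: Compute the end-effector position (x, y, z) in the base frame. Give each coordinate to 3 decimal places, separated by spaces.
after link 1: o_1 = (1.0000, 1.7321, 3.0000)
after link 2: o_2 = (-2.4641, 3.7321, 7.0000)
after link 3: o_3 = (1.0000, 1.7321, 9.0000)
after link 4: o_4 = (-0.0000, -0.0000, 9.0000)

-0.000 -0.000 9.000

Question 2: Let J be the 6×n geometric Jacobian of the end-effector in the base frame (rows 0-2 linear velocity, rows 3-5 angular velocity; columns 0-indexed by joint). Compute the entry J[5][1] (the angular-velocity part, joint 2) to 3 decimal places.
axis z_1 = (0.0000,0.0000,1.0000); lever o_n−o_1 = (-1.0000,-1.7321,6.0000)
cross product → J_v[:, 1] = (1.7321,-1.0000,0.0000)
J_ω[:, 1] = z_1
entry J[5][1] = 1.0000

1.000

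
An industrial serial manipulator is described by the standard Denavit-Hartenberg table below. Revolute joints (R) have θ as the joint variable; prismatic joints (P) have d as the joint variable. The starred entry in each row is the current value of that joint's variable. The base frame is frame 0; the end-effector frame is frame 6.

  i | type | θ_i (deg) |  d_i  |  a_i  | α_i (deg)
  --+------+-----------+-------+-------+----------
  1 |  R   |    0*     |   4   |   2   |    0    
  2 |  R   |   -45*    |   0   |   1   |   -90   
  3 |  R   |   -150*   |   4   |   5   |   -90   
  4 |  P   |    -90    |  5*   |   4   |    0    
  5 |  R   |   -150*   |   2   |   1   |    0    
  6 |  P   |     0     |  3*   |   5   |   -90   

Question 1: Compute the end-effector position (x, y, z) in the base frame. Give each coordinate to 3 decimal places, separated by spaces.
7.001 -1.035 13.660

after link 1: o_1 = (2.0000, 0.0000, 4.0000)
after link 2: o_2 = (2.7071, -0.7071, 4.0000)
after link 3: o_3 = (2.4737, 5.1832, 6.5000)
after link 4: o_4 = (7.0699, 6.2438, 10.8301)
after link 5: o_5 = (7.4708, 4.6182, 12.3122)
after link 6: o_6 = (7.0005, -1.0353, 13.6603)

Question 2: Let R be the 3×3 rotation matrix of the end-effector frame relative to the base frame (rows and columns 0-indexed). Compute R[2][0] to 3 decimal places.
-0.250

End-effector x-axis (col 0 of R) = (-0.3062,-0.9186,-0.2500)
R[2][0] = -0.2500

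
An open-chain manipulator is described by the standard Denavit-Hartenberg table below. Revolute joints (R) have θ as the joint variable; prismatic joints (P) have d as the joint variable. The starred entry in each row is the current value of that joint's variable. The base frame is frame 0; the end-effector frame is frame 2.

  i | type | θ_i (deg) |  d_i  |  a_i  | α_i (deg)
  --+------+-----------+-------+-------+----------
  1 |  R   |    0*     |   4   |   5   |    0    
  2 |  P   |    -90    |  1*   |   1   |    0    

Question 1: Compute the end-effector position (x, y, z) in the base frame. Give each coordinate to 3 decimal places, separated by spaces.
after link 1: o_1 = (5.0000, 0.0000, 4.0000)
after link 2: o_2 = (5.0000, -1.0000, 5.0000)

5.000 -1.000 5.000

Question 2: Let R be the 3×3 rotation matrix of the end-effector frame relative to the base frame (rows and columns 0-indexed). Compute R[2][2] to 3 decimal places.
End-effector z-axis (col 2 of R) = (0.0000,0.0000,1.0000)
R[2][2] = 1.0000

1.000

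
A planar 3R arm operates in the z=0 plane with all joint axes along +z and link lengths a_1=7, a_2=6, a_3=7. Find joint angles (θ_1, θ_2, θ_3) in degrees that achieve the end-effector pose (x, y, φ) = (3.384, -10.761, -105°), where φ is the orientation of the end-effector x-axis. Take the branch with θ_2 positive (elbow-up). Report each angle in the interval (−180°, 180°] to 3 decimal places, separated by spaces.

wrist centre = target − a_3·(cos φ, sin φ) = (5.1957, -3.9995)
cos θ_2 = (42.9918−7²−6²)/(2·7·6) = -0.5001; θ_2 = 120.0065° (elbow-up)
β = atan2(-3.9995,5.1957) = -37.5880°; ψ = atan2(5.1958,3.9994) = 52.4132°
θ_1 = β − ψ = -90.0012°
θ_3 = φ − θ_1 − θ_2 = -135.0053° (wrapped to (-180°,180°])

-90.001 120.006 -135.005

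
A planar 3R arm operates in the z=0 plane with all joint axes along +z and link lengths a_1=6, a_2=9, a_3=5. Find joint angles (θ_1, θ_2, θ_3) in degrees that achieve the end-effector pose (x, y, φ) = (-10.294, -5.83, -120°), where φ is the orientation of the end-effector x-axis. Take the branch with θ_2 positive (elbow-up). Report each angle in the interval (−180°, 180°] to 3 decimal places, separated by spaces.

wrist centre = target − a_3·(cos φ, sin φ) = (-7.7940, -1.4999)
cos θ_2 = (62.9961−6²−9²)/(2·6·9) = -0.5000; θ_2 = 120.0024° (elbow-up)
β = atan2(-1.4999,-7.7940) = -169.1072°; ψ = atan2(7.7940,1.4997) = 79.1087°
θ_1 = β − ψ = -248.2159°
θ_3 = φ − θ_1 − θ_2 = 8.2135° (wrapped to (-180°,180°])

111.784 120.002 8.213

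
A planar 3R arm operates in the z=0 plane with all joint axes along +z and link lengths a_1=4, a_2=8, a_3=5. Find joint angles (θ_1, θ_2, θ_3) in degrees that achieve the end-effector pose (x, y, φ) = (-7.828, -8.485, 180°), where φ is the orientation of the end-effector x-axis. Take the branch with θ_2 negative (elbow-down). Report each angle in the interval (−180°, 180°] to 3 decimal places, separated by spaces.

-44.993 -90.006 -45.001

wrist centre = target − a_3·(cos φ, sin φ) = (-2.8280, -8.4850)
cos θ_2 = (79.9928−4²−8²)/(2·4·8) = -0.0001; θ_2 = -90.0064° (elbow-down)
β = atan2(-8.4850,-2.8280) = -108.4329°; ψ = atan2(-8.0000,3.9991) = -63.4401°
θ_1 = β − ψ = -44.9928°
θ_3 = φ − θ_1 − θ_2 = -45.0007° (wrapped to (-180°,180°])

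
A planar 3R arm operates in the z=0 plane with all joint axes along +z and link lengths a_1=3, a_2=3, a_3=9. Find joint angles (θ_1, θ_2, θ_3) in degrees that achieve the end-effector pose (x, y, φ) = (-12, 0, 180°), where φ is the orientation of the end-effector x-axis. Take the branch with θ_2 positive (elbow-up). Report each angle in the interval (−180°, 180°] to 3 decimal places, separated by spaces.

wrist centre = target − a_3·(cos φ, sin φ) = (-3.0000, -0.0000)
cos θ_2 = (9.0000−3²−3²)/(2·3·3) = -0.5000; θ_2 = 120.0000° (elbow-up)
β = atan2(-0.0000,-3.0000) = -180.0000°; ψ = atan2(2.5981,1.5000) = 60.0000°
θ_1 = β − ψ = -240.0000°
θ_3 = φ − θ_1 − θ_2 = -60.0000° (wrapped to (-180°,180°])

120.000 120.000 -60.000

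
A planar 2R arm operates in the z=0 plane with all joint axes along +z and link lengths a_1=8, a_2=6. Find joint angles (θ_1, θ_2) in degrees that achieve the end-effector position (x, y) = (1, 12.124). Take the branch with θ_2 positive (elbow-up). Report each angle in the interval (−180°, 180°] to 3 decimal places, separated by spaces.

cos θ_2 = (147.9914−8²−6²)/(2·8·6) = 0.4999; θ_2 = 60.0059° (elbow-up)
β = atan2(12.1240,1.0000) = 85.2849°; ψ = atan2(5.1965,10.9995) = 25.2874°
θ_1 = β − ψ = 59.9975°

59.997 60.006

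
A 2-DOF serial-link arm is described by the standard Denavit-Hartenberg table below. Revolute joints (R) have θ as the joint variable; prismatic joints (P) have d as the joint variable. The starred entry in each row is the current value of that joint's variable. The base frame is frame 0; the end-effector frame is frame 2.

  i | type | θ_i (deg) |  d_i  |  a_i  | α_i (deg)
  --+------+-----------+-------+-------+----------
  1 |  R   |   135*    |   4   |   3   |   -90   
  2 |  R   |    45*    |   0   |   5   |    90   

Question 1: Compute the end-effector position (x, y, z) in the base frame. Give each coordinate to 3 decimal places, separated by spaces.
after link 1: o_1 = (-2.1213, 2.1213, 4.0000)
after link 2: o_2 = (-4.6213, 4.6213, 0.4645)

-4.621 4.621 0.464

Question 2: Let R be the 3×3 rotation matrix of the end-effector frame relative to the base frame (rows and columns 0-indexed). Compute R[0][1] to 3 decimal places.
End-effector y-axis (col 1 of R) = (-0.7071,-0.7071,0.0000)
R[0][1] = -0.7071

-0.707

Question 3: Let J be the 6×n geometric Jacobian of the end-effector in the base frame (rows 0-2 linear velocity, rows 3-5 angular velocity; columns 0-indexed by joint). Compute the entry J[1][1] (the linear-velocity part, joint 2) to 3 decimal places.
-2.500

axis z_1 = (-0.7071,-0.7071,0.0000); lever o_n−o_1 = (-2.5000,2.5000,-3.5355)
cross product → J_v[:, 1] = (2.5000,-2.5000,-3.5355)
J_ω[:, 1] = z_1
entry J[1][1] = -2.5000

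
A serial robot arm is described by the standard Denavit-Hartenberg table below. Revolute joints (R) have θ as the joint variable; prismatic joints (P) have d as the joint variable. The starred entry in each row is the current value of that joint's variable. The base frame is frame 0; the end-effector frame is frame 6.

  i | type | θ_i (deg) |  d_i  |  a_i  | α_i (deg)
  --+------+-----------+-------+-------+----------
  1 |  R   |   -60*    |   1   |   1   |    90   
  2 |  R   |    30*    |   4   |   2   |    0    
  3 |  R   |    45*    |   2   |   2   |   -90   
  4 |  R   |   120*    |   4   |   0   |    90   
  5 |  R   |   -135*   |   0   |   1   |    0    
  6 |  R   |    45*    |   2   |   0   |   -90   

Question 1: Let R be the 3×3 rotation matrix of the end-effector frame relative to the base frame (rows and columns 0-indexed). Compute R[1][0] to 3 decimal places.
End-effector x-axis (col 0 of R) = (0.4830,-0.8365,-0.2588)
R[1][0] = -0.8365

-0.837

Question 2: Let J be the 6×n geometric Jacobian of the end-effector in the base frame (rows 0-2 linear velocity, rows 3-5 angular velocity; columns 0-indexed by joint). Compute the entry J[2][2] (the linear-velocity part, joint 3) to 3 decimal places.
axis z_2 = (-0.8660,-0.5000,0.0000); lever o_n−o_2 = (-2.4580,1.0326,4.7987)
cross product → J_v[:, 2] = (-2.3993,4.1558,-2.1233)
J_ω[:, 2] = z_2
entry J[2][2] = -2.1233

-2.123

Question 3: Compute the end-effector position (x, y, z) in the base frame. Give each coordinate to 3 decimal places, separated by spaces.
-4.556 -3.333 6.799

after link 1: o_1 = (0.5000, -0.8660, 1.0000)
after link 2: o_2 = (-2.0981, -4.3660, 2.0000)
after link 3: o_3 = (-3.5713, -5.8143, 3.9319)
after link 4: o_4 = (-5.5032, -2.4682, 4.9671)
after link 5: o_5 = (-5.6462, -3.4452, 5.1256)
after link 6: o_6 = (-4.5561, -3.3334, 6.7987)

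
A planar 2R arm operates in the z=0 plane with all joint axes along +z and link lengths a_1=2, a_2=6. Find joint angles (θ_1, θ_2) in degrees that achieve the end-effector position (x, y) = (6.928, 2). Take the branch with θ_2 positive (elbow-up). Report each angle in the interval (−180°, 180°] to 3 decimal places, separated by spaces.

-30.006 60.008

cos θ_2 = (51.9972−2²−6²)/(2·2·6) = 0.4999; θ_2 = 60.0078° (elbow-up)
β = atan2(2.0000,6.9280) = 16.1026°; ψ = atan2(5.1966,4.9993) = 46.1084°
θ_1 = β − ψ = -30.0058°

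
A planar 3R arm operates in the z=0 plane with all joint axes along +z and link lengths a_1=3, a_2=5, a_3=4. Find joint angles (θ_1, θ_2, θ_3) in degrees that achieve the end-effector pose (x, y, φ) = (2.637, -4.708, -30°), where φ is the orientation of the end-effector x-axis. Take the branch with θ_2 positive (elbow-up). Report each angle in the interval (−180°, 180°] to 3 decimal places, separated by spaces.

134.990 150.007 45.003

wrist centre = target − a_3·(cos φ, sin φ) = (-0.8271, -2.7080)
cos θ_2 = (8.0174−3²−5²)/(2·3·5) = -0.8661; θ_2 = 150.0072° (elbow-up)
β = atan2(-2.7080,-0.8271) = -106.9842°; ψ = atan2(2.4995,-1.3304) = 118.0260°
θ_1 = β − ψ = -225.0102°
θ_3 = φ − θ_1 − θ_2 = 45.0030° (wrapped to (-180°,180°])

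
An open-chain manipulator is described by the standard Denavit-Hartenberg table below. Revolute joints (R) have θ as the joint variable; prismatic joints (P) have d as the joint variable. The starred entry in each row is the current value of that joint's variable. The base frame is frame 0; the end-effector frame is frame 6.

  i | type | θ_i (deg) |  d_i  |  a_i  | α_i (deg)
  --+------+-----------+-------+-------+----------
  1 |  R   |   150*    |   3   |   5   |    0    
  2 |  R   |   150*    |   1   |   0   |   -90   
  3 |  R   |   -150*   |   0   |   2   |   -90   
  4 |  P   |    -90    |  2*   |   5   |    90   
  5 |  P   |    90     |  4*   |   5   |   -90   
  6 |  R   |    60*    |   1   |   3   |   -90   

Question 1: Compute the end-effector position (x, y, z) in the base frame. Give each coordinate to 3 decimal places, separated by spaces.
after link 1: o_1 = (-4.3301, 2.5000, 3.0000)
after link 2: o_2 = (-4.3301, 2.5000, 4.0000)
after link 3: o_3 = (-5.1962, 4.0000, 5.0000)
after link 4: o_4 = (-0.3660, 5.6340, 6.7321)
after link 5: o_5 = (2.6160, 0.4689, 9.0622)
after link 6: o_6 = (1.0000, 1.2679, 11.6603)

1.000 1.268 11.660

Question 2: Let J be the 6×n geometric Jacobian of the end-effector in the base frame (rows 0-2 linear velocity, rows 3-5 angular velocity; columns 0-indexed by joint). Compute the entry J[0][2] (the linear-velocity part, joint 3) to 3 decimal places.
axis z_2 = (0.8660,0.5000,0.0000); lever o_n−o_2 = (5.3301,-1.2321,7.6603)
cross product → J_v[:, 2] = (3.8301,-6.6340,-3.7321)
J_ω[:, 2] = z_2
entry J[0][2] = 3.8301

3.830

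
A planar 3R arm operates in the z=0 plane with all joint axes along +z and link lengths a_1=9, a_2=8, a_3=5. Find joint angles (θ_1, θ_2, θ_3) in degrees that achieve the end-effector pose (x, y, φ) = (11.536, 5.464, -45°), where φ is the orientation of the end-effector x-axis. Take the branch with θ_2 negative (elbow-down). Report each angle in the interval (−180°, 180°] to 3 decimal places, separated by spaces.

wrist centre = target − a_3·(cos φ, sin φ) = (8.0005, 8.9995)
cos θ_2 = (144.9991−9²−8²)/(2·9·8) = -0.0000; θ_2 = -90.0004° (elbow-down)
β = atan2(8.9995,8.0005) = 48.3633°; ψ = atan2(-8.0000,8.9999) = -41.6337°
θ_1 = β − ψ = 89.9970°
θ_3 = φ − θ_1 − θ_2 = -44.9967° (wrapped to (-180°,180°])

89.997 -90.000 -44.997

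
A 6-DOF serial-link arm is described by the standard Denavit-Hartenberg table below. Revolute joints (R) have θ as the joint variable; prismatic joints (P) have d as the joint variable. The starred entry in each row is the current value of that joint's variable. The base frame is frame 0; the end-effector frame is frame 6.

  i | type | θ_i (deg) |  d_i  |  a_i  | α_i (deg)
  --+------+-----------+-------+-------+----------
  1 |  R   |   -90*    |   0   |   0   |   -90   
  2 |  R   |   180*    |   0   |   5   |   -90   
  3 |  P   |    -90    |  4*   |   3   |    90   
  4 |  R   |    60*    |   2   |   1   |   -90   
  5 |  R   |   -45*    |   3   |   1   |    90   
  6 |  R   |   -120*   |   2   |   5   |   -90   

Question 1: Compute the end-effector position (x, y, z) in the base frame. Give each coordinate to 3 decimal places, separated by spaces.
3.414 2.646 2.058

after link 1: o_1 = (0.0000, 0.0000, 0.0000)
after link 2: o_2 = (-0.0000, 5.0000, -0.0000)
after link 3: o_3 = (3.0000, 5.0000, 4.0000)
after link 4: o_4 = (3.5000, 3.0000, 4.8660)
after link 5: o_5 = (1.2555, 2.2929, 6.9784)
after link 6: o_6 = (3.4145, 2.6464, 2.0577)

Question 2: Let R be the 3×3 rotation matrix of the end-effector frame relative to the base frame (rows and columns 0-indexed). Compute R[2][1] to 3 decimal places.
0.612

End-effector y-axis (col 1 of R) = (0.3536,0.7071,0.6124)
R[2][1] = 0.6124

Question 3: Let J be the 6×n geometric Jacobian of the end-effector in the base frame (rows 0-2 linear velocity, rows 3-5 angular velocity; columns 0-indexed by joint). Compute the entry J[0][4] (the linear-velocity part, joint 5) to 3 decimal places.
0.177

axis z_4 = (-0.8660,-0.0000,0.5000); lever o_n−o_4 = (-0.0855,-0.3536,-2.8084)
cross product → J_v[:, 4] = (0.1768,-2.4749,0.3062)
J_ω[:, 4] = z_4
entry J[0][4] = 0.1768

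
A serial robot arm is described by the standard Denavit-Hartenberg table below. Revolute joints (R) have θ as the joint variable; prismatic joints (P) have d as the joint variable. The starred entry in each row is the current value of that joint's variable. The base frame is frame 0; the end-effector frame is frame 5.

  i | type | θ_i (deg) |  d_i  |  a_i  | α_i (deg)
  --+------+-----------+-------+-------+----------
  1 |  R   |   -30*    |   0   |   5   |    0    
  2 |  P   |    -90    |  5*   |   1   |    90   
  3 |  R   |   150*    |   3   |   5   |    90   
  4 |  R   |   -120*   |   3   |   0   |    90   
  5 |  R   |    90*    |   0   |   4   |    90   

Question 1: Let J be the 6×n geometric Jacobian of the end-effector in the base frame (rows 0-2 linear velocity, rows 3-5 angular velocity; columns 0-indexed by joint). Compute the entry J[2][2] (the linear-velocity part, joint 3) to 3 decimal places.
axis z_2 = (-0.8660,0.5000,0.0000); lever o_n−o_2 = (-2.1830,2.2189,8.5622)
cross product → J_v[:, 2] = (4.2811,7.4151,-0.8301)
J_ω[:, 2] = z_2
entry J[2][2] = -0.8301

-0.830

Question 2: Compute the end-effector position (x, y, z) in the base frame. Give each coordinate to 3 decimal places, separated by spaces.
1.647 -1.147 13.562

after link 1: o_1 = (4.3301, -2.5000, 0.0000)
after link 2: o_2 = (3.8301, -3.3660, 5.0000)
after link 3: o_3 = (3.3971, 1.8840, 7.5000)
after link 4: o_4 = (2.6471, 0.5849, 10.0981)
after link 5: o_5 = (1.6471, -1.1471, 13.5622)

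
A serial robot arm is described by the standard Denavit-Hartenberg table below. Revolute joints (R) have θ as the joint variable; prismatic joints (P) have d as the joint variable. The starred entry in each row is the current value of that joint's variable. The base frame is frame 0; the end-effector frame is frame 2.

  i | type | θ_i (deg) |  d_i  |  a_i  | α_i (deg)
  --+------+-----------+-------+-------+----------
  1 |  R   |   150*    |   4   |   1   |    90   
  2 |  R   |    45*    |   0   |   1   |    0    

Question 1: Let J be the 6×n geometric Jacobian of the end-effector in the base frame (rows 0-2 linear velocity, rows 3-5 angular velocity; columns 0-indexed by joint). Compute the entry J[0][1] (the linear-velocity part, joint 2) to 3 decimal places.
axis z_1 = (0.5000,0.8660,0.0000); lever o_n−o_1 = (-0.6124,0.3536,0.7071)
cross product → J_v[:, 1] = (0.6124,-0.3536,0.7071)
J_ω[:, 1] = z_1
entry J[0][1] = 0.6124

0.612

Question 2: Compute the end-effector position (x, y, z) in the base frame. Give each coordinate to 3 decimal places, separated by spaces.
-1.478 0.854 4.707

after link 1: o_1 = (-0.8660, 0.5000, 4.0000)
after link 2: o_2 = (-1.4784, 0.8536, 4.7071)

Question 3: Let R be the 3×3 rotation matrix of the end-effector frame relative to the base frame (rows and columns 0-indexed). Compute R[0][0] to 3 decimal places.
-0.612

End-effector x-axis (col 0 of R) = (-0.6124,0.3536,0.7071)
R[0][0] = -0.6124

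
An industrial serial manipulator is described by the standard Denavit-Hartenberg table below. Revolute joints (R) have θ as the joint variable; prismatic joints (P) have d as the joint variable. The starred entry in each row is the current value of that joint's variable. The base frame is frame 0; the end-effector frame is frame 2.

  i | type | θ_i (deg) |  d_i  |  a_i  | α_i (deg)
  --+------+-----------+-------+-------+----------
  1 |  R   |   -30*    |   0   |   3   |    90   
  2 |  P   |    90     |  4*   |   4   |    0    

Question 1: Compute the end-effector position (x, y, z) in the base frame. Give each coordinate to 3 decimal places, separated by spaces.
after link 1: o_1 = (2.5981, -1.5000, 0.0000)
after link 2: o_2 = (0.5981, -4.9641, 4.0000)

0.598 -4.964 4.000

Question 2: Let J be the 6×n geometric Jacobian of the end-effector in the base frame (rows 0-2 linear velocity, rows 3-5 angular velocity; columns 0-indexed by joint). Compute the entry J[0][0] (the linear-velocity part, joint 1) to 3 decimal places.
axis z_0 = ẑ; lever o_n−o_0 = (0.5981,-4.9641,4.0000)
cross product → J_v[:, 0] = (4.9641,0.5981,-0.0000)
J_ω[:, 0] = z_0
entry J[0][0] = 4.9641

4.964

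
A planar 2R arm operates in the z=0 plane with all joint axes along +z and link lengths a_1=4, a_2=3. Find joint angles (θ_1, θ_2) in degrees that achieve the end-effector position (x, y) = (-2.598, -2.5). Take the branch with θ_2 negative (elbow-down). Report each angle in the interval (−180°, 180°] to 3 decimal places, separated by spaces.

cos θ_2 = (12.9996−4²−3²)/(2·4·3) = -0.5000; θ_2 = -120.0011° (elbow-down)
β = atan2(-2.5000,-2.5980) = -136.1013°; ψ = atan2(-2.5980,2.5000) = -46.1024°
θ_1 = β − ψ = -89.9989°

-89.999 -120.001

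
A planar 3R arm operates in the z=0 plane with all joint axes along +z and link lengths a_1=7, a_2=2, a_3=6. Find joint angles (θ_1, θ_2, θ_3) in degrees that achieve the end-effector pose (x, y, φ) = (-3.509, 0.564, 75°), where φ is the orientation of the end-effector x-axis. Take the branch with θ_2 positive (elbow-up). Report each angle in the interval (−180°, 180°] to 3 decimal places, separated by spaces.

wrist centre = target − a_3·(cos φ, sin φ) = (-5.0619, -5.2316)
cos θ_2 = (52.9921−7²−2²)/(2·7·2) = -0.0003; θ_2 = 90.0161° (elbow-up)
β = atan2(-5.2316,-5.0619) = -134.0558°; ψ = atan2(2.0000,6.9994) = 15.9466°
θ_1 = β − ψ = -150.0024°
θ_3 = φ − θ_1 − θ_2 = 134.9864° (wrapped to (-180°,180°])

-150.002 90.016 134.986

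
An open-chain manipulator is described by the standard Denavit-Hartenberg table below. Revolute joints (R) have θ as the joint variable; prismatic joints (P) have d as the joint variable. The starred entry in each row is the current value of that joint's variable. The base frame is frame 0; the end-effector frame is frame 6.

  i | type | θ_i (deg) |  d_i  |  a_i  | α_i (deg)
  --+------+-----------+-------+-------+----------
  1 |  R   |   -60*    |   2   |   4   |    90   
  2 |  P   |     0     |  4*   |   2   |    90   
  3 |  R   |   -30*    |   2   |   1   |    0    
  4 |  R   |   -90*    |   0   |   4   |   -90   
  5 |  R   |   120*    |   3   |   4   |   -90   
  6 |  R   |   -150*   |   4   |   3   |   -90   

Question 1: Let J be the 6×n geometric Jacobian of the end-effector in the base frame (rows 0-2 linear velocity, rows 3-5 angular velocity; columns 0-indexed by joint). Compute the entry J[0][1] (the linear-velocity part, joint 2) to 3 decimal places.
-0.866

prismatic axis z_1 = (-0.8660,-0.5000,0.0000)
J_v[:, 1] = z_1; J_ω[:, 1] = (0,0,0)
entry J[0][1] = -0.8660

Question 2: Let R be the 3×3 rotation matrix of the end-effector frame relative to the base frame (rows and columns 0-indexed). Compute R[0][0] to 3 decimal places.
End-effector x-axis (col 0 of R) = (0.6495,0.1250,-0.7500)
R[0][0] = 0.6495

0.650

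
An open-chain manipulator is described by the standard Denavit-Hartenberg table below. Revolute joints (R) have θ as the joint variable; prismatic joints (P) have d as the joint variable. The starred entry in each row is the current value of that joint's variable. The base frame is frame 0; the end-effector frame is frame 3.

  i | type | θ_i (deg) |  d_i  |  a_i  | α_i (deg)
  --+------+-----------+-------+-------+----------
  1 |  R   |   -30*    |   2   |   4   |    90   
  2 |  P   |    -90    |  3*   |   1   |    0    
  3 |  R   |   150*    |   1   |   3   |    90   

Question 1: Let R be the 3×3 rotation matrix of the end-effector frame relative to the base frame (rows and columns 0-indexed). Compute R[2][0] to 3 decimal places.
End-effector x-axis (col 0 of R) = (0.4330,-0.2500,0.8660)
R[2][0] = 0.8660

0.866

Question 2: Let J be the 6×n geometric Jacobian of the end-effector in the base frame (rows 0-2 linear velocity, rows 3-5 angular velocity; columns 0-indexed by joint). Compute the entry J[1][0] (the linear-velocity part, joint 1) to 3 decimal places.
2.763

axis z_0 = ẑ; lever o_n−o_0 = (2.7631,-6.2141,3.5981)
cross product → J_v[:, 0] = (6.2141,2.7631,-0.0000)
J_ω[:, 0] = z_0
entry J[1][0] = 2.7631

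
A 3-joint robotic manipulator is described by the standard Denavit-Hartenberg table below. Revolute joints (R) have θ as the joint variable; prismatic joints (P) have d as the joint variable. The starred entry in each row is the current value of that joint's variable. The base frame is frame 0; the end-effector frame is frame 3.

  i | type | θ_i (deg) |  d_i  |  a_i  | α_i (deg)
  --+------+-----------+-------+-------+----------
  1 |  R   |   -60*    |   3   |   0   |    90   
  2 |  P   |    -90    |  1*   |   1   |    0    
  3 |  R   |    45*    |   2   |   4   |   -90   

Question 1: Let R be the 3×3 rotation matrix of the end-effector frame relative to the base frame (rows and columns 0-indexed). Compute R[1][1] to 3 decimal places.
0.500

End-effector y-axis (col 1 of R) = (0.8660,0.5000,-0.0000)
R[1][1] = 0.5000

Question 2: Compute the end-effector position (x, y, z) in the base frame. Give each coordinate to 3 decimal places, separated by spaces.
-1.184 -3.949 -0.828

after link 1: o_1 = (0.0000, 0.0000, 3.0000)
after link 2: o_2 = (-0.8660, -0.5000, 2.0000)
after link 3: o_3 = (-1.1839, -3.9495, -0.8284)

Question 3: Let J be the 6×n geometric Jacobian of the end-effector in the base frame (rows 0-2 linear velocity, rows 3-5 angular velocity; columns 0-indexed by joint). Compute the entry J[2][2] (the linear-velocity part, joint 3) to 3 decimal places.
axis z_2 = (-0.8660,-0.5000,0.0000); lever o_n−o_2 = (-0.3178,-3.4495,-2.8284)
cross product → J_v[:, 2] = (1.4142,-2.4495,2.8284)
J_ω[:, 2] = z_2
entry J[2][2] = 2.8284

2.828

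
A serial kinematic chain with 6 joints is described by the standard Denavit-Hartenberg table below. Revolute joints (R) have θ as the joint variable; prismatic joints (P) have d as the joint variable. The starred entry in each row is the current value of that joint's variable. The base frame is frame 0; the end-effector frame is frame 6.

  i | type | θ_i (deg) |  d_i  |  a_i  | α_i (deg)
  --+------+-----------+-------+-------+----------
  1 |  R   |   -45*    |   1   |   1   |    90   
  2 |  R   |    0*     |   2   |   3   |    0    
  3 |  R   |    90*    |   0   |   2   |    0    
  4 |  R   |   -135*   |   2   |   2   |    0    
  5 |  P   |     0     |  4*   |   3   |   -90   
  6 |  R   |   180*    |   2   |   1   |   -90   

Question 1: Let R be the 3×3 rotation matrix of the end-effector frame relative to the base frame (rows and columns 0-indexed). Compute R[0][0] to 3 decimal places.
End-effector x-axis (col 0 of R) = (-0.5000,0.5000,0.7071)
R[0][0] = -0.5000

-0.500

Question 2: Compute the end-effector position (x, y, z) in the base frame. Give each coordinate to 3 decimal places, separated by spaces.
0.172 -11.485 1.586

after link 1: o_1 = (0.7071, -0.7071, 1.0000)
after link 2: o_2 = (1.4142, -4.2426, 1.0000)
after link 3: o_3 = (1.4142, -4.2426, 3.0000)
after link 4: o_4 = (1.0000, -6.6569, 1.5858)
after link 5: o_5 = (-0.3284, -10.9853, -0.5355)
after link 6: o_6 = (0.1716, -11.4853, 1.5858)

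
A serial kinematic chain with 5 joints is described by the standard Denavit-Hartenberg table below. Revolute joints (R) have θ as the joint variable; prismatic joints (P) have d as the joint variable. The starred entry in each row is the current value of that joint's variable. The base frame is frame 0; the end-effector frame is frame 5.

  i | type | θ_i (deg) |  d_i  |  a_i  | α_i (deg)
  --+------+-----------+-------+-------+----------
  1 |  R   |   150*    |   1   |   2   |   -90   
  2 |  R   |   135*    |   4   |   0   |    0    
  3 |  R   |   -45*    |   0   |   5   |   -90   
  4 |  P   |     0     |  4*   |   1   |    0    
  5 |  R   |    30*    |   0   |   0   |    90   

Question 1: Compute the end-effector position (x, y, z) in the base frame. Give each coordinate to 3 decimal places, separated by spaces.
after link 1: o_1 = (-1.7321, 1.0000, 1.0000)
after link 2: o_2 = (-3.7321, -2.4641, 1.0000)
after link 3: o_3 = (-3.7321, -2.4641, -4.0000)
after link 4: o_4 = (-0.2679, -4.4641, -5.0000)
after link 5: o_5 = (-0.2679, -4.4641, -5.0000)

-0.268 -4.464 -5.000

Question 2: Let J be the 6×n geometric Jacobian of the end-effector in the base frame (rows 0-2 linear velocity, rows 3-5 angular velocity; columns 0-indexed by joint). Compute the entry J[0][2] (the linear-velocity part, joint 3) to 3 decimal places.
5.196

axis z_2 = (-0.5000,-0.8660,0.0000); lever o_n−o_2 = (3.4641,-2.0000,-6.0000)
cross product → J_v[:, 2] = (5.1962,-3.0000,4.0000)
J_ω[:, 2] = z_2
entry J[0][2] = 5.1962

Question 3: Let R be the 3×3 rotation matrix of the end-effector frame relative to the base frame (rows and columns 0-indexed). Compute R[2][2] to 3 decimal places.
-0.500

End-effector z-axis (col 2 of R) = (-0.4330,-0.7500,-0.5000)
R[2][2] = -0.5000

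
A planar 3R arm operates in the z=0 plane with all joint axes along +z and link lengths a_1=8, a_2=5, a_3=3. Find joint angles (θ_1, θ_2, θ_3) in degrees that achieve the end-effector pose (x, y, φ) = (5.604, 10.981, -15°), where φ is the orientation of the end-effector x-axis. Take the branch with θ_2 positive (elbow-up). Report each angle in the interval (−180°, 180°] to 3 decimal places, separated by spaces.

59.995 45.007 -120.003

wrist centre = target − a_3·(cos φ, sin φ) = (2.7062, 11.7575)
cos θ_2 = (145.5614−8²−5²)/(2·8·5) = 0.7070; θ_2 = 45.0072° (elbow-up)
β = atan2(11.7575,2.7062) = 77.0379°; ψ = atan2(3.5360,11.5351) = 17.0424°
θ_1 = β − ψ = 59.9955°
θ_3 = φ − θ_1 − θ_2 = -120.0027° (wrapped to (-180°,180°])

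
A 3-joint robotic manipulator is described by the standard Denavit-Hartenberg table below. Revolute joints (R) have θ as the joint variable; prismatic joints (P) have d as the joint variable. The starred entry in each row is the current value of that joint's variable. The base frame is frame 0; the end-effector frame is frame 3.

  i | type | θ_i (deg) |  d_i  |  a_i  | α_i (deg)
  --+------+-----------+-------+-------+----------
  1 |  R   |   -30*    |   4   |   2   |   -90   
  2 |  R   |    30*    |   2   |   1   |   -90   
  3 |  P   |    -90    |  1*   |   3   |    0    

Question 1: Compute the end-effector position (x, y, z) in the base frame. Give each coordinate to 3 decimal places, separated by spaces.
4.549 3.147 2.634

after link 1: o_1 = (1.7321, -1.0000, 4.0000)
after link 2: o_2 = (3.4821, 0.2990, 3.5000)
after link 3: o_3 = (4.5490, 3.1471, 2.6340)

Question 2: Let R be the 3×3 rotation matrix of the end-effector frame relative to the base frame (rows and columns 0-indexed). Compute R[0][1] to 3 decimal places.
End-effector y-axis (col 1 of R) = (0.7500,-0.4330,-0.5000)
R[0][1] = 0.7500

0.750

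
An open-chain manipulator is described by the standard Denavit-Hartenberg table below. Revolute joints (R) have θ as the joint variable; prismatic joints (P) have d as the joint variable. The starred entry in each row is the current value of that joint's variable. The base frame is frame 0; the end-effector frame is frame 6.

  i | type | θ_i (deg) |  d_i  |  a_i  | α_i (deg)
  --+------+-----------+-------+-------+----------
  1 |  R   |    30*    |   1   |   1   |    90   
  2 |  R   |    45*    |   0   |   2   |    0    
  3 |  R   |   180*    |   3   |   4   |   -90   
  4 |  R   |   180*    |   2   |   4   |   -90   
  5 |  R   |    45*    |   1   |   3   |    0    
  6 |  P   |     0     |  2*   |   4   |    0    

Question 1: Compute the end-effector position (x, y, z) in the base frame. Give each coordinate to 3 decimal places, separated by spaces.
6.316 -3.282 8.000

after link 1: o_1 = (0.8660, 0.5000, 1.0000)
after link 2: o_2 = (2.0908, 1.2071, 2.4142)
after link 3: o_3 = (1.1413, -2.8052, -0.4142)
after link 4: o_4 = (4.8155, -0.6839, 1.0000)
after link 5: o_5 = (5.3155, -1.5499, 4.0000)
after link 6: o_6 = (6.3155, -3.2819, 8.0000)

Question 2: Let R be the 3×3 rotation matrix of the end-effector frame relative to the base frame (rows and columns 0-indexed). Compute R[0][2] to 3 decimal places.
0.500

End-effector z-axis (col 2 of R) = (0.5000,-0.8660,0.0000)
R[0][2] = 0.5000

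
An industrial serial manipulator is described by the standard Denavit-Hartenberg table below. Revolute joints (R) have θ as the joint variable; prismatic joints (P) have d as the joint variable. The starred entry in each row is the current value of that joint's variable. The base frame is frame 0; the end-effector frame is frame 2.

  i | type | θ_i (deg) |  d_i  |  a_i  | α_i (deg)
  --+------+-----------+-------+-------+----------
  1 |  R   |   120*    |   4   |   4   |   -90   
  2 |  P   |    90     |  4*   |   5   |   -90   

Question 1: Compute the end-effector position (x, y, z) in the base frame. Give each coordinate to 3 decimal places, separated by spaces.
-5.464 1.464 -1.000

after link 1: o_1 = (-2.0000, 3.4641, 4.0000)
after link 2: o_2 = (-5.4641, 1.4641, -1.0000)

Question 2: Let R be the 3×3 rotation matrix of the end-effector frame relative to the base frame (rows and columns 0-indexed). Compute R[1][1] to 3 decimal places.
End-effector y-axis (col 1 of R) = (0.8660,0.5000,-0.0000)
R[1][1] = 0.5000

0.500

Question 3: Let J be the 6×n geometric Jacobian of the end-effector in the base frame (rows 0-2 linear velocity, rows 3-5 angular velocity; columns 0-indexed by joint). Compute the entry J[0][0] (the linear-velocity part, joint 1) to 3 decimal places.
-1.464

axis z_0 = ẑ; lever o_n−o_0 = (-5.4641,1.4641,-1.0000)
cross product → J_v[:, 0] = (-1.4641,-5.4641,0.0000)
J_ω[:, 0] = z_0
entry J[0][0] = -1.4641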